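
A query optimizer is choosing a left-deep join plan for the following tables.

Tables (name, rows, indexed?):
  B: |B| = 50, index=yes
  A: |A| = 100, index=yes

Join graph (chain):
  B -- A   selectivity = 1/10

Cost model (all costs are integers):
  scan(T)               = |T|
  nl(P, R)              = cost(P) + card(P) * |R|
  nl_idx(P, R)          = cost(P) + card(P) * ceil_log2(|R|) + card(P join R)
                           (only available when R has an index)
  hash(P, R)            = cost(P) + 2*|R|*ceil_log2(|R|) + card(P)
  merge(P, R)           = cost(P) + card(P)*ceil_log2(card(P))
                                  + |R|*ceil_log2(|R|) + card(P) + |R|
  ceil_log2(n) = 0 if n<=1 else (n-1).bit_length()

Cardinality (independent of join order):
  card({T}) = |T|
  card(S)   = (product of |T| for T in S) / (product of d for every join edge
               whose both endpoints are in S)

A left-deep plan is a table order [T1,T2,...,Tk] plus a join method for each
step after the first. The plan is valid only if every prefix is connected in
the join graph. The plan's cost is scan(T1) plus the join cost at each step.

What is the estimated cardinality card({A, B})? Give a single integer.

500

Tables in S: A(100), B(50)
Edges inside S: B-A(d=10)
numerator = 100 * 50 = 5000
denominator = 10 = 10
card(S) = 5000 / 10 = 500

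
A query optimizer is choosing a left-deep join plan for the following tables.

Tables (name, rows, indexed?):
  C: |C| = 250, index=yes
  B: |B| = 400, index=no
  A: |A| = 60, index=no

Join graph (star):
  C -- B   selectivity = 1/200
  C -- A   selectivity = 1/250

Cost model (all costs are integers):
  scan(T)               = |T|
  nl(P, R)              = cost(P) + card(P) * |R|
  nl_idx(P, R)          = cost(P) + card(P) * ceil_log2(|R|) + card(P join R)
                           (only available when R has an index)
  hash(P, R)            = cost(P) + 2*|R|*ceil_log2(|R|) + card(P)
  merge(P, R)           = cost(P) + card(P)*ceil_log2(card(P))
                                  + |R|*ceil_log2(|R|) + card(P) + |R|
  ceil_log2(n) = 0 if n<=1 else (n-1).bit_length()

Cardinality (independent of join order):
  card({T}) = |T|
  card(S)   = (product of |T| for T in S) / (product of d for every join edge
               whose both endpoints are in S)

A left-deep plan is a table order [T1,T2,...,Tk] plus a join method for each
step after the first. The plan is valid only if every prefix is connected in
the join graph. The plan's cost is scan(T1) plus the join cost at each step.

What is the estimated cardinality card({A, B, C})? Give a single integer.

120

Tables in S: A(60), B(400), C(250)
Edges inside S: C-B(d=200), C-A(d=250)
numerator = 60 * 400 * 250 = 6000000
denominator = 200 * 250 = 50000
card(S) = 6000000 / 50000 = 120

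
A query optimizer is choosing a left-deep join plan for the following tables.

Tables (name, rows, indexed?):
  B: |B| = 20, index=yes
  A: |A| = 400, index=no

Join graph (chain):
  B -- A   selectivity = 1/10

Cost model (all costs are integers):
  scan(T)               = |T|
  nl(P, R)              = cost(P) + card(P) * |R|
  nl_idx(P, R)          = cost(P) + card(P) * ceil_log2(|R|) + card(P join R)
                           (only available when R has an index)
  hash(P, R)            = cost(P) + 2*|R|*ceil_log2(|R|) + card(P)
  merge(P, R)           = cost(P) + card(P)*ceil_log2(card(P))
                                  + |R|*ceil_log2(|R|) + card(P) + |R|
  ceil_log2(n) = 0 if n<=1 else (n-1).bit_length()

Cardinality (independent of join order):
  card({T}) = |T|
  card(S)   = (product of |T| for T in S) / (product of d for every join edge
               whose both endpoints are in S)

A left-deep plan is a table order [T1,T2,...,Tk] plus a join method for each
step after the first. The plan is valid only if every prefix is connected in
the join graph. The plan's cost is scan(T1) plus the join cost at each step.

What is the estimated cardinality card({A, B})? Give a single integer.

800

Tables in S: A(400), B(20)
Edges inside S: B-A(d=10)
numerator = 400 * 20 = 8000
denominator = 10 = 10
card(S) = 8000 / 10 = 800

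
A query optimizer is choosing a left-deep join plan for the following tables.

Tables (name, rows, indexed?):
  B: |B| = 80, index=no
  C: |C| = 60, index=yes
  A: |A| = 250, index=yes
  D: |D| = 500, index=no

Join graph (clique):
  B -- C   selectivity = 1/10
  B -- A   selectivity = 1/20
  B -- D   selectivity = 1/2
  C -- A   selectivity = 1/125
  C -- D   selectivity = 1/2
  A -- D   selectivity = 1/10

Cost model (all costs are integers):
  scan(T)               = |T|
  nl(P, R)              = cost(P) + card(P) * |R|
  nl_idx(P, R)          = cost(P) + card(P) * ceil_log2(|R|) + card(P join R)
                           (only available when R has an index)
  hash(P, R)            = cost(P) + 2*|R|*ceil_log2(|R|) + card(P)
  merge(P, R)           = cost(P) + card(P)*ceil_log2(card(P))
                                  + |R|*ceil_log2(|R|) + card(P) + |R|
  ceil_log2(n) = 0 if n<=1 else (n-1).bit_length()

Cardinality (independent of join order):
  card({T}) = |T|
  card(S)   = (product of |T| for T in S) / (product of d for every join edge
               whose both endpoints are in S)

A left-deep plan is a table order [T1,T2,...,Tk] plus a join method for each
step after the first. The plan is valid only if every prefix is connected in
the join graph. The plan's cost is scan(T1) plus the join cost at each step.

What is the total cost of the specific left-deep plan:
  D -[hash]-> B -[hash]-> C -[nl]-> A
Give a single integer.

step 1: scan D: cost=500, card=500
step 2: join B via hash
    card(P join B) = 500*80/(2) = 20000
    cost = 500 + 2*80*7 + 500 = 2120
step 3: join C via hash
    card(P join C) = 20000*60/(10*2) = 60000
    cost = 2120 + 2*60*6 + 20000 = 22840
step 4: join A via nl
    card(P join A) = 60000*250/(20*125*10) = 600
    cost = 22840 + 60000*250 = 15022840

15022840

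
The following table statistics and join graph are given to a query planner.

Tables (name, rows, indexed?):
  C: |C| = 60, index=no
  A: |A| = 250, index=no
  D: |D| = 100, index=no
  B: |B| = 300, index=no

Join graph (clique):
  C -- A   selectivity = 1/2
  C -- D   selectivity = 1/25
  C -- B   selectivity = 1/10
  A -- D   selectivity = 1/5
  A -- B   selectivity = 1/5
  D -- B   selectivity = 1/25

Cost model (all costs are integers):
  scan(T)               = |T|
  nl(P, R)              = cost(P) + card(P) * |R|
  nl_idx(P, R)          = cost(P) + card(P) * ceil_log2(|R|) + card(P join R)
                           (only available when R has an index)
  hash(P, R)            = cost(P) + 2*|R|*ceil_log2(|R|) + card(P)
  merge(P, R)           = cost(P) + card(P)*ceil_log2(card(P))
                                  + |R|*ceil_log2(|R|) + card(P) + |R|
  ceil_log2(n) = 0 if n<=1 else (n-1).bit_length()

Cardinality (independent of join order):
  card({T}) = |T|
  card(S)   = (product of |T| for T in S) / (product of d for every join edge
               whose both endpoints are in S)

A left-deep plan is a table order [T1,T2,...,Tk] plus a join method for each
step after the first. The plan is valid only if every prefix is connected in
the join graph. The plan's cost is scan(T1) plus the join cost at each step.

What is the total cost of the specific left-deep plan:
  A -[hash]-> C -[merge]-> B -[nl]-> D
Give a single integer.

step 1: scan A: cost=250, card=250
step 2: join C via hash
    card(P join C) = 250*60/(2) = 7500
    cost = 250 + 2*60*6 + 250 = 1220
step 3: join B via merge
    card(P join B) = 7500*300/(10*5) = 45000
    cost = 1220 + 7500*13 + 300*9 + 7500 + 300 = 109220
step 4: join D via nl
    card(P join D) = 45000*100/(25*5*25) = 1440
    cost = 109220 + 45000*100 = 4609220

4609220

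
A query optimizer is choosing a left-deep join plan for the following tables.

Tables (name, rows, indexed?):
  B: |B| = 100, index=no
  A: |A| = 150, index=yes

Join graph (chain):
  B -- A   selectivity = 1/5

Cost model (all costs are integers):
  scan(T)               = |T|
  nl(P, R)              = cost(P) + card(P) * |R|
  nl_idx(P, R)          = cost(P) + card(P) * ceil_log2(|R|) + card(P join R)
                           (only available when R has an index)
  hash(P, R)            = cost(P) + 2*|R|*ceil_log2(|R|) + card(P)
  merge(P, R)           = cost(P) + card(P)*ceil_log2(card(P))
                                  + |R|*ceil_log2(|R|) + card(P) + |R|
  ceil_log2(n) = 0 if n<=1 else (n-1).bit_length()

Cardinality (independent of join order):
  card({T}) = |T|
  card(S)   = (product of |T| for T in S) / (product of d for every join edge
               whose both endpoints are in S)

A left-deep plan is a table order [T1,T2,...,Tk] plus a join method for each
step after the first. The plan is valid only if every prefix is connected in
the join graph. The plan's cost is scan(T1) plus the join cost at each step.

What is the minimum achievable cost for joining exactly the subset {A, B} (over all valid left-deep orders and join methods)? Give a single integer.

Selinger DP over subsets of {A,B}:
  {B}: scan cost=100, card=100
  {A}: scan cost=150, card=150
  {AB}: card=3000; try (B,hash)→1700, (A,merge)→2250, (B,merge)→2300, (A,hash)→2600, (A,nl_idx)→3900, (A,nl)→15100 …(+1); best=1700 via (B,hash)

1700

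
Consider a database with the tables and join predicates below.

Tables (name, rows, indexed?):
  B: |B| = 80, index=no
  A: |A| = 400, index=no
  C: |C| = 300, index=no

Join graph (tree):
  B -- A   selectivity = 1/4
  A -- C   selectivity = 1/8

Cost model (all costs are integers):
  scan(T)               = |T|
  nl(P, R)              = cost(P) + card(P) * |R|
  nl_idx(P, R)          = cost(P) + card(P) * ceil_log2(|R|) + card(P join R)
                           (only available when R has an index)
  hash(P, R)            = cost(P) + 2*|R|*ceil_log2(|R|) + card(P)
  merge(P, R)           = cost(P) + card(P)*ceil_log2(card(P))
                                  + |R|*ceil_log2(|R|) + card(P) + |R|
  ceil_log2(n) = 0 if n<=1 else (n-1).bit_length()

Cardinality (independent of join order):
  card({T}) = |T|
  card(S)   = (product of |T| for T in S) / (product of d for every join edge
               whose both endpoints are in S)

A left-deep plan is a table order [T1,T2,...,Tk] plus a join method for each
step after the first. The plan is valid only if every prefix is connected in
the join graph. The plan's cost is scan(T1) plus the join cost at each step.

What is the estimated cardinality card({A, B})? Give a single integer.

Tables in S: A(400), B(80)
Edges inside S: B-A(d=4)
numerator = 400 * 80 = 32000
denominator = 4 = 4
card(S) = 32000 / 4 = 8000

8000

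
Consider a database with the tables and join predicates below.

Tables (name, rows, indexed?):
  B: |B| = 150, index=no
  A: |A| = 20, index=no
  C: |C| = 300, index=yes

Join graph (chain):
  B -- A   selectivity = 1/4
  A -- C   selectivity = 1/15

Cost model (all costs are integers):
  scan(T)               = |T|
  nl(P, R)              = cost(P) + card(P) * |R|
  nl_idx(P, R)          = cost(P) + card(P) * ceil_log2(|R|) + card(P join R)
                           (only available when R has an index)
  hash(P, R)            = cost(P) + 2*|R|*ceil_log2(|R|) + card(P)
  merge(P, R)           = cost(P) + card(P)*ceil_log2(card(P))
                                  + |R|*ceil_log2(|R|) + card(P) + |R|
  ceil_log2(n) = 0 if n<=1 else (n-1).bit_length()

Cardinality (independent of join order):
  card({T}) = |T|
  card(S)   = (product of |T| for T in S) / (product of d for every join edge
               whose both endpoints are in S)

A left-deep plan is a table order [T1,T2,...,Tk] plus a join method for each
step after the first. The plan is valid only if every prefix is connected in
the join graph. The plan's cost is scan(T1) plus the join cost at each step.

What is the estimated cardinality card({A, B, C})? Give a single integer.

Tables in S: A(20), B(150), C(300)
Edges inside S: B-A(d=4), A-C(d=15)
numerator = 20 * 150 * 300 = 900000
denominator = 4 * 15 = 60
card(S) = 900000 / 60 = 15000

15000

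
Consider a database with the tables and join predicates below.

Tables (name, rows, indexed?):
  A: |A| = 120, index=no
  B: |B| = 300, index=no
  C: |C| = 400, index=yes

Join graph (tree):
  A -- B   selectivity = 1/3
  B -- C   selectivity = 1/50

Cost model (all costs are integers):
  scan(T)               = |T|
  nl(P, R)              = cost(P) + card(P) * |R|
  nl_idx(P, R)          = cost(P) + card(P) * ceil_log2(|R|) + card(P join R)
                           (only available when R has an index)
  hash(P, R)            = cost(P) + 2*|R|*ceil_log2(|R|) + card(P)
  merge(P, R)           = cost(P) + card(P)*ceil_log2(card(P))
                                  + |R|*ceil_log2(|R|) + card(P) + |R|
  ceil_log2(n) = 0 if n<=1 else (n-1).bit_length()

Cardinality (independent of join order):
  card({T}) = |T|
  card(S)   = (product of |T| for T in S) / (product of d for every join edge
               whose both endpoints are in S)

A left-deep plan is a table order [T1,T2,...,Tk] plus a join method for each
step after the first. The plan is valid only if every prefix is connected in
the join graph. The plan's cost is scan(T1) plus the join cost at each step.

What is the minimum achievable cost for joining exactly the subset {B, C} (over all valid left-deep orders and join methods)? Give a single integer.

5400

Selinger DP over subsets of {B,C}:
  {B}: scan cost=300, card=300
  {C}: scan cost=400, card=400
  {BC}: card=2400; try (C,nl_idx)→5400, (B,hash)→6200, (C,merge)→7300, (B,merge)→7400, (C,hash)→7800, (C,nl)→120300 …(+1); best=5400 via (C,nl_idx)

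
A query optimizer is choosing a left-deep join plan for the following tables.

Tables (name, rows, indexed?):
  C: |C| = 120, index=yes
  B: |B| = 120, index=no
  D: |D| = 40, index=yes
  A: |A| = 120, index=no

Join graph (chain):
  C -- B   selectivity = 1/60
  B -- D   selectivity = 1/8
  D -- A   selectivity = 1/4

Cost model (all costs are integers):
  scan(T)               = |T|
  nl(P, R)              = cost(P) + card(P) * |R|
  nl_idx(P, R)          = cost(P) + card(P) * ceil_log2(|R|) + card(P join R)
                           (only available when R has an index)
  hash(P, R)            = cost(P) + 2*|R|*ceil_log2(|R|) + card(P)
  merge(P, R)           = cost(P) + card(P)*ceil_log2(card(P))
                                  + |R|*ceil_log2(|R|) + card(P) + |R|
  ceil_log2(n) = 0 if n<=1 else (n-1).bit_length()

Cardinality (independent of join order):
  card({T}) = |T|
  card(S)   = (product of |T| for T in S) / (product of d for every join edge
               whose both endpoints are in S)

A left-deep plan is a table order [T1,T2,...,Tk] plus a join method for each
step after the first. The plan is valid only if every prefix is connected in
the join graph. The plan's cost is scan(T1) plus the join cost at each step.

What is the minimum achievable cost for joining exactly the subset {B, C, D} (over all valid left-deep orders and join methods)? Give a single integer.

Selinger DP over subsets of {B,C,D}:
  {C}: scan cost=120, card=120
  {B}: scan cost=120, card=120
  {D}: scan cost=40, card=40
  {BC}: card=240; try (C,nl_idx)→1200, (C,hash)→1920, (B,hash)→1920, (C,merge)→2040, (B,merge)→2040, (C,nl)→14520 …(+1); best=1200 via (C,nl_idx)
  {BD}: card=600; try (D,hash)→720, (B,merge)→1280, (D,merge)→1360, (D,nl_idx)→1440, (B,hash)→1760, (B,nl)→4840 …(+1); best=720 via (D,hash)
  {BCD}: card=1200; try (D,hash)→1920, (C,hash)→3000, (D,merge)→3640, (D,nl_idx)→3840, (C,nl_idx)→6120, (C,merge)→8280 …(+2); best=1920 via (D,hash)

1920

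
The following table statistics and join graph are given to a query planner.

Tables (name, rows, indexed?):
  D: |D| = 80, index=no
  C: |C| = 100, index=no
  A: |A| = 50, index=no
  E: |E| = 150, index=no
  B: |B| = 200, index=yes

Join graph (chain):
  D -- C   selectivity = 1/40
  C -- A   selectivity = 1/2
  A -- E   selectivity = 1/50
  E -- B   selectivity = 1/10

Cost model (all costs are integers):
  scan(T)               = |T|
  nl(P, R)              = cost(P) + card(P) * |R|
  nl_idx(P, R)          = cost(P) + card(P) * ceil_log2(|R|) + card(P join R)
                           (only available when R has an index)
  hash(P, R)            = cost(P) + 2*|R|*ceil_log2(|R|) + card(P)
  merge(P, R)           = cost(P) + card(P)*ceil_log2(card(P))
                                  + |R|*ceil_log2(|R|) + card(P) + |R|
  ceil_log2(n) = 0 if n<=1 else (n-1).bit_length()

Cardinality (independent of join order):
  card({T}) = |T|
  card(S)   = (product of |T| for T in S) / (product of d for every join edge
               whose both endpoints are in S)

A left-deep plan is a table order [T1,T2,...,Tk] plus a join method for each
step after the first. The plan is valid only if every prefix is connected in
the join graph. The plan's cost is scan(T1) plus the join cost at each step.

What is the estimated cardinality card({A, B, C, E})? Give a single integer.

Tables in S: A(50), B(200), C(100), E(150)
Edges inside S: C-A(d=2), A-E(d=50), E-B(d=10)
numerator = 50 * 200 * 100 * 150 = 150000000
denominator = 2 * 50 * 10 = 1000
card(S) = 150000000 / 1000 = 150000

150000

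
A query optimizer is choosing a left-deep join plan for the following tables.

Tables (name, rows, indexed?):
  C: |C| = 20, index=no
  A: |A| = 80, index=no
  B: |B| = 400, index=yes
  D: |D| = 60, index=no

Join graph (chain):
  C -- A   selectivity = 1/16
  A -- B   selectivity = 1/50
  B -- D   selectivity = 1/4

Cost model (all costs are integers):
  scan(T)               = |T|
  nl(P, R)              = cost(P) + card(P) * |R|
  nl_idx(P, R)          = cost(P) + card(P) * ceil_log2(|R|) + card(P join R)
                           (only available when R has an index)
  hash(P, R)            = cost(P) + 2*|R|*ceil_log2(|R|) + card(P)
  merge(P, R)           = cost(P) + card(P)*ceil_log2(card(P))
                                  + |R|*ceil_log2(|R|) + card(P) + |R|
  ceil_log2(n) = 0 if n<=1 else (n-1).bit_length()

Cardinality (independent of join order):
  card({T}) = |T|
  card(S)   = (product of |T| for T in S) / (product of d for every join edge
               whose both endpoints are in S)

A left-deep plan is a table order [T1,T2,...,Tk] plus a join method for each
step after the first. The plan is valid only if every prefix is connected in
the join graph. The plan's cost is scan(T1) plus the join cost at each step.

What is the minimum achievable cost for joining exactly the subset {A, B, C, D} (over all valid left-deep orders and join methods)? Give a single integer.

3580

Selinger DP over subsets of {A,B,C,D}:
  {C}: scan cost=20, card=20
  {A}: scan cost=80, card=80
  {B}: scan cost=400, card=400
  {D}: scan cost=60, card=60
  {AC}: card=100; try (C,hash)→360, (A,merge)→780, (C,merge)→840, (A,hash)→1160, (A,nl)→1620, (C,nl)→1680; best=360 via (C,hash)
  {AB}: card=640; try (B,nl_idx)→1440, (A,hash)→1920, (B,merge)→4720, (A,merge)→5040, (B,hash)→7360, (B,nl)→32080 …(+1); best=1440 via (B,nl_idx)
  {BD}: card=6000; try (D,hash)→1520, (B,merge)→4480, (D,merge)→4820, (B,nl_idx)→6600, (B,hash)→7320, (B,nl)→24060 …(+1); best=1520 via (D,hash)
  {ABC}: card=800; try (B,nl_idx)→2060, (C,hash)→2280, (B,merge)→5160, (B,hash)→7660, (C,merge)→8600, (C,nl)→14240 …(+1); best=2060 via (B,nl_idx)
  {ABD}: card=9600; try (D,hash)→2800, (A,hash)→8640, (D,merge)→8900, (D,nl)→39840, (A,merge)→86160, (A,nl)→481520; best=2800 via (D,hash)
  {ABCD}: card=12000; try (D,hash)→3580, (D,merge)→11280, (C,hash)→12600, (D,nl)→50060, (C,merge)→146920, (C,nl)→194800; best=3580 via (D,hash)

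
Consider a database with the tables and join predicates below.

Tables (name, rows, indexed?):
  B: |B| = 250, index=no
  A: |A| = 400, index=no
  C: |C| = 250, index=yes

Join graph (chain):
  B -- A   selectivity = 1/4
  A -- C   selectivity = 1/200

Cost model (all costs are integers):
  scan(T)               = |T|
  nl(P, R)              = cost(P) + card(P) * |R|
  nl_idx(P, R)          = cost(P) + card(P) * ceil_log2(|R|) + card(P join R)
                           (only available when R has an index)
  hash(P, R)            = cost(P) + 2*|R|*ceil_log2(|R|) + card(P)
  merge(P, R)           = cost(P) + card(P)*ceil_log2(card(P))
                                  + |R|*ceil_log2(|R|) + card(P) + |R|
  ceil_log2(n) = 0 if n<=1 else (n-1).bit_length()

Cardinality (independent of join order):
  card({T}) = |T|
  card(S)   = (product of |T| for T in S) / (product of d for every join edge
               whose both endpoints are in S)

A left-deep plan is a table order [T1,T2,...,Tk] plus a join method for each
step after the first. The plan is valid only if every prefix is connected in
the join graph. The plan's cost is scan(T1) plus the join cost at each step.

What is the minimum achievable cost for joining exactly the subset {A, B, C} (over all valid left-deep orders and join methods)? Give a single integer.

Selinger DP over subsets of {A,B,C}:
  {B}: scan cost=250, card=250
  {A}: scan cost=400, card=400
  {C}: scan cost=250, card=250
  {AB}: card=25000; try (B,hash)→4800, (A,merge)→6500, (B,merge)→6650, (A,hash)→7700, (A,nl)→100250, (B,nl)→100400; best=4800 via (B,hash)
  {AC}: card=500; try (C,nl_idx)→4100, (C,hash)→4800, (A,merge)→6500, (C,merge)→6650, (A,hash)→7700, (A,nl)→100250 …(+1); best=4100 via (C,nl_idx)
  {ABC}: card=31250; try (B,hash)→8600, (B,merge)→11350, (C,hash)→33800, (B,nl)→129100, (C,nl_idx)→236050, (C,merge)→407050 …(+1); best=8600 via (B,hash)

8600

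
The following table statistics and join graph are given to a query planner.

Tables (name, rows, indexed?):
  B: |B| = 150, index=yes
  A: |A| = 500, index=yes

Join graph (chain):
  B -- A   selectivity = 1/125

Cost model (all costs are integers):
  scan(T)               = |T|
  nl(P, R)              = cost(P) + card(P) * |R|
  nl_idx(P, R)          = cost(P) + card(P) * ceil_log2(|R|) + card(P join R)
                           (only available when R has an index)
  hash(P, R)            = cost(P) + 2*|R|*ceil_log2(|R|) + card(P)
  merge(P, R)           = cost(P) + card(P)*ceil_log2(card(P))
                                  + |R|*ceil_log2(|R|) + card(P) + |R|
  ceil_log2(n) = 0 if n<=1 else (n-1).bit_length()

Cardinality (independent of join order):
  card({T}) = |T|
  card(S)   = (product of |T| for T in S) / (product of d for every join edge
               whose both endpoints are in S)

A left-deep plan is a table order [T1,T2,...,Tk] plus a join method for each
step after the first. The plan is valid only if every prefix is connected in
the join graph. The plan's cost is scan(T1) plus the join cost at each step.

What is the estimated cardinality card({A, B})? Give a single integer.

600

Tables in S: A(500), B(150)
Edges inside S: B-A(d=125)
numerator = 500 * 150 = 75000
denominator = 125 = 125
card(S) = 75000 / 125 = 600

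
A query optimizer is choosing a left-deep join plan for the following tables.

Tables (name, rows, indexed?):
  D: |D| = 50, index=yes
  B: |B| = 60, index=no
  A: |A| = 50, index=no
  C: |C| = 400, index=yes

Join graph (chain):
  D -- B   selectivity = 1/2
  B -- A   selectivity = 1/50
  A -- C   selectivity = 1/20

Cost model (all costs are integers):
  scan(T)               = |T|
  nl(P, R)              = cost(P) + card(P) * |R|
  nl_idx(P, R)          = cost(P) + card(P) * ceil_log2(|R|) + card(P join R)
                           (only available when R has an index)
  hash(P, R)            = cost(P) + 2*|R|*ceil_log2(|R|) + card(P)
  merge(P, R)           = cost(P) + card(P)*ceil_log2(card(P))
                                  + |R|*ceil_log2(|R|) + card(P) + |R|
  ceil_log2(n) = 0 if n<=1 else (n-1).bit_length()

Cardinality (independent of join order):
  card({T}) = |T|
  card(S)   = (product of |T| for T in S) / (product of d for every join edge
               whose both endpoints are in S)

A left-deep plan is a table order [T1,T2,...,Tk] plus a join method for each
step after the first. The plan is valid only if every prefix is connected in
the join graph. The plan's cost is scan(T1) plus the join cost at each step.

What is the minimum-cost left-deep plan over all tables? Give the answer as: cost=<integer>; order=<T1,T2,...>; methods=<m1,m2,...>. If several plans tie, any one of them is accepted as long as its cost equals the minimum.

Selinger DP (subsets sized 1..n):
  {D}: scan cost=50, card=50
  {B}: scan cost=60, card=60
  {A}: scan cost=50, card=50
  {C}: scan cost=400, card=400
  {BD}: card=1500; try (D,hash)→720, (B,hash)→820, (B,merge)→820, (D,merge)→830, (D,nl_idx)→1920, (B,nl)→3050 …(+1); best=720 via (D,hash)
  {AB}: card=60; try (A,hash)→720, (B,hash)→820, (B,merge)→820, (A,merge)→830, (B,nl)→3050, (A,nl)→3060; best=720 via (A,hash)
  {AC}: card=1000; try (A,hash)→1400, (C,nl_idx)→1500, (C,merge)→4400, (A,merge)→4750, (C,hash)→7300, (C,nl)→20050 …(+1); best=1400 via (A,hash)
  {ABD}: card=1500; try (D,hash)→1380, (D,merge)→1490, (D,nl_idx)→2580, (A,hash)→2820, (D,nl)→3720, (A,merge)→19070 …(+1); best=1380 via (D,hash)
  {ABC}: card=1200; try (C,nl_idx)→2460, (B,hash)→3120, (C,merge)→5140, (C,hash)→7980, (B,merge)→12820, (C,nl)→24720 …(+1); best=2460 via (C,nl_idx)
  {ABCD}: card=30000; try (D,hash)→4260, (C,hash)→10080, (D,merge)→17210, (C,merge)→23380, (D,nl_idx)→39660, (C,nl_idx)→44880 …(+2); best=4260 via (D,hash)

cost=4260; order=B,A,C,D; methods=hash,nl_idx,hash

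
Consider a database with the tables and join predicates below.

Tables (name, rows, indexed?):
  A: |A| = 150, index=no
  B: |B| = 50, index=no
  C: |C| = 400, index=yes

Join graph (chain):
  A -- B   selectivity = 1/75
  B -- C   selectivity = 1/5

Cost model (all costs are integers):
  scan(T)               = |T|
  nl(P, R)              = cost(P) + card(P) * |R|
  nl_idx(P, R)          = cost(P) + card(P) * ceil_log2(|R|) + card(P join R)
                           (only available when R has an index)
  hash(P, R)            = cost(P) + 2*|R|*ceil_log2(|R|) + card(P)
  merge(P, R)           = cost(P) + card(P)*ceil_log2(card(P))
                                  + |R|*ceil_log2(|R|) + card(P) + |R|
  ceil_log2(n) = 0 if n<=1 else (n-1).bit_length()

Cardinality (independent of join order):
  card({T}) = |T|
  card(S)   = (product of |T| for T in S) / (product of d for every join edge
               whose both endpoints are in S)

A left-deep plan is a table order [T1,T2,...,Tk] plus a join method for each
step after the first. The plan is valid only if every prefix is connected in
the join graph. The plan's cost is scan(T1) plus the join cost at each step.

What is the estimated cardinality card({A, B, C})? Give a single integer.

8000

Tables in S: A(150), B(50), C(400)
Edges inside S: A-B(d=75), B-C(d=5)
numerator = 150 * 50 * 400 = 3000000
denominator = 75 * 5 = 375
card(S) = 3000000 / 375 = 8000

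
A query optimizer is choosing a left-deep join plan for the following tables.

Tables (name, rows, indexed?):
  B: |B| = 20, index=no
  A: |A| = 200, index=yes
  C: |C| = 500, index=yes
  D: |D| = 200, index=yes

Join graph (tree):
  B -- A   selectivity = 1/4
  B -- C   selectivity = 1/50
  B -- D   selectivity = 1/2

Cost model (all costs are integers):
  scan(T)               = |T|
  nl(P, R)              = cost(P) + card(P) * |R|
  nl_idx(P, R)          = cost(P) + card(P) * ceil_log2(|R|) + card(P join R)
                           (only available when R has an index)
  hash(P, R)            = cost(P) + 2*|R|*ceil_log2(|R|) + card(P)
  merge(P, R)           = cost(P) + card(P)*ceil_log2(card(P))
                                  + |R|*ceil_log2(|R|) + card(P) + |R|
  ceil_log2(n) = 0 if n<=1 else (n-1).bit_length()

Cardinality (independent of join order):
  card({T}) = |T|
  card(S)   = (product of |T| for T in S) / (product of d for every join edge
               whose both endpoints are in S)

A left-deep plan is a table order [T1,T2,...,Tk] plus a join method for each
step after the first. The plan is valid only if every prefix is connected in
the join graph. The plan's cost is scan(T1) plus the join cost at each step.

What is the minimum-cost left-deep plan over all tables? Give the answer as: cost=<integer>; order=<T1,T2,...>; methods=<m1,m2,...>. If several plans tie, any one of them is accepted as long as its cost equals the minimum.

cost=17000; order=B,C,A,D; methods=nl_idx,hash,hash

Selinger DP (subsets sized 1..n):
  {B}: scan cost=20, card=20
  {A}: scan cost=200, card=200
  {C}: scan cost=500, card=500
  {D}: scan cost=200, card=200
  {AB}: card=1000; try (B,hash)→600, (A,nl_idx)→1180, (A,merge)→1940, (B,merge)→2120, (A,hash)→3240, (A,nl)→4020 …(+1); best=600 via (B,hash)
  {BC}: card=200; try (C,nl_idx)→400, (B,hash)→1200, (C,merge)→5140, (B,merge)→5620, (C,hash)→9040, (C,nl)→10020 …(+1); best=400 via (C,nl_idx)
  {BD}: card=2000; try (B,hash)→600, (D,merge)→1940, (B,merge)→2120, (D,nl_idx)→2180, (D,hash)→3240, (D,nl)→4020 …(+1); best=600 via (B,hash)
  {ABC}: card=10000; try (A,hash)→3800, (A,merge)→4000, (C,hash)→10600, (A,nl_idx)→12000, (C,merge)→16600, (C,nl_idx)→19600 …(+2); best=3800 via (A,hash)
  {ABD}: card=100000; try (D,hash)→4800, (A,hash)→5800, (D,merge)→13400, (A,merge)→26400, (D,nl_idx)→108600, (A,nl_idx)→116600 …(+2); best=4800 via (D,hash)
  {BCD}: card=20000; try (D,hash)→3800, (D,merge)→4000, (C,hash)→11600, (D,nl_idx)→22000, (C,merge)→29600, (C,nl_idx)→38600 …(+2); best=3800 via (D,hash)
  {ABCD}: card=1000000; try (D,hash)→17000, (A,hash)→27000, (C,hash)→113800, (D,merge)→155600, (A,merge)→325600, (D,nl_idx)→1083800 …(+6); best=17000 via (D,hash)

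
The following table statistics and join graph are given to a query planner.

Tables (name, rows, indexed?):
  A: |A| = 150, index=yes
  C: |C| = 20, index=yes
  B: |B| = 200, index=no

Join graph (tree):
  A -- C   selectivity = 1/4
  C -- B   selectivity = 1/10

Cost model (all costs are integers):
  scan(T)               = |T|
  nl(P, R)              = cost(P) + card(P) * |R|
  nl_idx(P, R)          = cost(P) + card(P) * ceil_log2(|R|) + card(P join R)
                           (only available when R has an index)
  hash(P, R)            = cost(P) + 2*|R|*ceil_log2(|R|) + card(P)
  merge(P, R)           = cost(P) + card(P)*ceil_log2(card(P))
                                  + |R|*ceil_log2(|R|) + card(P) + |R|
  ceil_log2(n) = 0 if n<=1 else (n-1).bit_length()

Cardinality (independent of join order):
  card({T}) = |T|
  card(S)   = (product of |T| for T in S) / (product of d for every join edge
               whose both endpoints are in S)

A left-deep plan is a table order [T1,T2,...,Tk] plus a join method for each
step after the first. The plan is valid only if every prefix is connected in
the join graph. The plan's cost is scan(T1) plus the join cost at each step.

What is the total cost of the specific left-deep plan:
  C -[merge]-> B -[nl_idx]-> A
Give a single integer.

20140

step 1: scan C: cost=20, card=20
step 2: join B via merge
    card(P join B) = 20*200/(10) = 400
    cost = 20 + 20*5 + 200*8 + 20 + 200 = 1940
step 3: join A via nl_idx
    card(P join A) = 400*150/(4) = 15000
    cost = 1940 + 400*8 + 15000 = 20140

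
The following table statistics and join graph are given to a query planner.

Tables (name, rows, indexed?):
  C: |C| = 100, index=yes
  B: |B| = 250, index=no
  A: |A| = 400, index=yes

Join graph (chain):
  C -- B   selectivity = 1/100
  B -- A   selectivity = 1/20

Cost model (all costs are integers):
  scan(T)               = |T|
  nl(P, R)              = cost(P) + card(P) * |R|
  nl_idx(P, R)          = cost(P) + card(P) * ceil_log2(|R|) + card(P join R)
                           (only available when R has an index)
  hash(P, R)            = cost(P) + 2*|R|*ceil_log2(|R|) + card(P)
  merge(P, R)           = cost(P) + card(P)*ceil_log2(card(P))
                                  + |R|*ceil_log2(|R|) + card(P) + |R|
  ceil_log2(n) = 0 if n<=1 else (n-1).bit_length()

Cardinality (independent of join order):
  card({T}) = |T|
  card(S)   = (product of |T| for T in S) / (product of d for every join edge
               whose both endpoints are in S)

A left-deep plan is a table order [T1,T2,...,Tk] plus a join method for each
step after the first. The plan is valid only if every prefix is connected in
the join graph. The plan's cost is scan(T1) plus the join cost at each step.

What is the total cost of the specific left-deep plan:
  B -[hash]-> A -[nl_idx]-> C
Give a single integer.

47700

step 1: scan B: cost=250, card=250
step 2: join A via hash
    card(P join A) = 250*400/(20) = 5000
    cost = 250 + 2*400*9 + 250 = 7700
step 3: join C via nl_idx
    card(P join C) = 5000*100/(100) = 5000
    cost = 7700 + 5000*7 + 5000 = 47700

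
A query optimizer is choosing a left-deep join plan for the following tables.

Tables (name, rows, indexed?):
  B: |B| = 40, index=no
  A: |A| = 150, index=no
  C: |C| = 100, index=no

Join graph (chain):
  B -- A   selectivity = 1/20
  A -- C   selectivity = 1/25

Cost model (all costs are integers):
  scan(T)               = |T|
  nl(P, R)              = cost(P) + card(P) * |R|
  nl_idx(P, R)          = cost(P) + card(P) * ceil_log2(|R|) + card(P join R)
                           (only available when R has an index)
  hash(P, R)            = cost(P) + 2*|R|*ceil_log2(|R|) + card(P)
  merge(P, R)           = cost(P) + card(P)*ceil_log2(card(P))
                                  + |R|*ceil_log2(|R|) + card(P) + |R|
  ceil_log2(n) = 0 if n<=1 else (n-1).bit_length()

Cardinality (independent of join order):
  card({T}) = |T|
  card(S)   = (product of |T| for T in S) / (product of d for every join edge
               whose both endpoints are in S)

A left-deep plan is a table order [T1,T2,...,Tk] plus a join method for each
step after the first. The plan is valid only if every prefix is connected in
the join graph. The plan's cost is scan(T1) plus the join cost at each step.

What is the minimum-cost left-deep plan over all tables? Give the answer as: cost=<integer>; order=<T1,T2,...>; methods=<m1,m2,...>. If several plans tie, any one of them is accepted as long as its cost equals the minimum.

cost=2480; order=A,B,C; methods=hash,hash

Selinger DP (subsets sized 1..n):
  {B}: scan cost=40, card=40
  {A}: scan cost=150, card=150
  {C}: scan cost=100, card=100
  {AB}: card=300; try (B,hash)→780, (A,merge)→1670, (B,merge)→1780, (A,hash)→2480, (A,nl)→6040, (B,nl)→6150; best=780 via (B,hash)
  {AC}: card=600; try (C,hash)→1700, (A,merge)→2250, (C,merge)→2300, (A,hash)→2600, (A,nl)→15100, (C,nl)→15150; best=1700 via (C,hash)
  {ABC}: card=1200; try (C,hash)→2480, (B,hash)→2780, (C,merge)→4580, (B,merge)→8580, (B,nl)→25700, (C,nl)→30780; best=2480 via (C,hash)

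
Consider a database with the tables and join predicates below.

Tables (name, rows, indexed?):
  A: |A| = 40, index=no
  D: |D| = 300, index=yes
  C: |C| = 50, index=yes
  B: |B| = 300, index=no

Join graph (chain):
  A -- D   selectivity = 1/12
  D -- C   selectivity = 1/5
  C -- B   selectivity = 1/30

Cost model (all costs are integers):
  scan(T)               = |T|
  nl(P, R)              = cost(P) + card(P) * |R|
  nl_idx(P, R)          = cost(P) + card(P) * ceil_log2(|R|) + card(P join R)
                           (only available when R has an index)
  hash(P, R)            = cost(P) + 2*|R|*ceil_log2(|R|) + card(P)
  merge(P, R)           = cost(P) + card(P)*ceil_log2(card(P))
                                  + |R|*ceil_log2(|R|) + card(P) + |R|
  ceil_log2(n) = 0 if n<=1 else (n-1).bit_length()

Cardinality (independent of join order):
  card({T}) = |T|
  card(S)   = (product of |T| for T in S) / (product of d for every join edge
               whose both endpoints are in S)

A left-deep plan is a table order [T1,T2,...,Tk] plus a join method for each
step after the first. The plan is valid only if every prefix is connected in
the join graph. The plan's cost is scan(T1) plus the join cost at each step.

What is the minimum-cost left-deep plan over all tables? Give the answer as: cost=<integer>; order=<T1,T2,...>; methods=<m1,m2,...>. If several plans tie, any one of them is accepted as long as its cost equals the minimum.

cost=18080; order=D,A,C,B; methods=hash,hash,hash

Selinger DP (subsets sized 1..n):
  {A}: scan cost=40, card=40
  {D}: scan cost=300, card=300
  {C}: scan cost=50, card=50
  {B}: scan cost=300, card=300
  {AD}: card=1000; try (A,hash)→1080, (D,nl_idx)→1400, (D,merge)→3320, (A,merge)→3580, (D,hash)→5480, (D,nl)→12040 …(+1); best=1080 via (A,hash)
  {CD}: card=3000; try (C,hash)→1200, (D,merge)→3400, (D,nl_idx)→3500, (C,merge)→3650, (C,nl_idx)→5100, (D,hash)→5500 …(+2); best=1200 via (C,hash)
  {BC}: card=500; try (C,hash)→1200, (C,nl_idx)→2600, (B,merge)→3400, (C,merge)→3650, (B,hash)→5500, (B,nl)→15050 …(+1); best=1200 via (C,hash)
  {ACD}: card=10000; try (C,hash)→2680, (A,hash)→4680, (C,merge)→12430, (C,nl_idx)→17080, (A,merge)→40480, (C,nl)→51080 …(+1); best=2680 via (C,hash)
  {BCD}: card=30000; try (D,hash)→7100, (D,merge)→9200, (B,hash)→9600, (D,nl_idx)→35700, (B,merge)→43200, (D,nl)→151200 …(+1); best=7100 via (D,hash)
  {ABCD}: card=100000; try (B,hash)→18080, (A,hash)→37580, (B,merge)→155680, (A,merge)→487380, (A,nl)→1207100, (B,nl)→3002680; best=18080 via (B,hash)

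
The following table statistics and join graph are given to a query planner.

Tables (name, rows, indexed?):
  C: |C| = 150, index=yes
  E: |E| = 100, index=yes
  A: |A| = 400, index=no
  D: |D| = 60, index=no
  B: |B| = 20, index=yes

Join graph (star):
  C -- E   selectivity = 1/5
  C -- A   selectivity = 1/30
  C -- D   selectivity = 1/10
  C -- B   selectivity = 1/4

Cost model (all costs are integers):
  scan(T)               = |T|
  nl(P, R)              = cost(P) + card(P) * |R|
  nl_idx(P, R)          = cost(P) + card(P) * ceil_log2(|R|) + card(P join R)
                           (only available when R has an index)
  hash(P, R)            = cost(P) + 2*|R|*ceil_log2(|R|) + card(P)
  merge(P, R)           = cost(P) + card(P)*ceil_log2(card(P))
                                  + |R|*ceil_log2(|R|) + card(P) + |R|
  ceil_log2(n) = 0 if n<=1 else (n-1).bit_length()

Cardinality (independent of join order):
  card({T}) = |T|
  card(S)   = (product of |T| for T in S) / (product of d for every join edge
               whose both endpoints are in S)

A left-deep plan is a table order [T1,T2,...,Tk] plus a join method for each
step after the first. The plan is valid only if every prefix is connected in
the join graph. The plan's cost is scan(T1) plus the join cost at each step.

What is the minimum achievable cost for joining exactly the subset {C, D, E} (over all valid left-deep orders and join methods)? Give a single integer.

3320

Selinger DP over subsets of {C,D,E}:
  {C}: scan cost=150, card=150
  {E}: scan cost=100, card=100
  {D}: scan cost=60, card=60
  {CE}: card=3000; try (E,hash)→1700, (C,merge)→2250, (E,merge)→2300, (C,hash)→2600, (C,nl_idx)→3900, (E,nl_idx)→4200 …(+2); best=1700 via (E,hash)
  {CD}: card=900; try (D,hash)→1020, (C,nl_idx)→1440, (C,merge)→1830, (D,merge)→1920, (C,hash)→2520, (C,nl)→9060 …(+1); best=1020 via (D,hash)
  {CDE}: card=18000; try (E,hash)→3320, (D,hash)→5420, (E,merge)→11720, (E,nl_idx)→25320, (D,merge)→41120, (E,nl)→91020 …(+1); best=3320 via (E,hash)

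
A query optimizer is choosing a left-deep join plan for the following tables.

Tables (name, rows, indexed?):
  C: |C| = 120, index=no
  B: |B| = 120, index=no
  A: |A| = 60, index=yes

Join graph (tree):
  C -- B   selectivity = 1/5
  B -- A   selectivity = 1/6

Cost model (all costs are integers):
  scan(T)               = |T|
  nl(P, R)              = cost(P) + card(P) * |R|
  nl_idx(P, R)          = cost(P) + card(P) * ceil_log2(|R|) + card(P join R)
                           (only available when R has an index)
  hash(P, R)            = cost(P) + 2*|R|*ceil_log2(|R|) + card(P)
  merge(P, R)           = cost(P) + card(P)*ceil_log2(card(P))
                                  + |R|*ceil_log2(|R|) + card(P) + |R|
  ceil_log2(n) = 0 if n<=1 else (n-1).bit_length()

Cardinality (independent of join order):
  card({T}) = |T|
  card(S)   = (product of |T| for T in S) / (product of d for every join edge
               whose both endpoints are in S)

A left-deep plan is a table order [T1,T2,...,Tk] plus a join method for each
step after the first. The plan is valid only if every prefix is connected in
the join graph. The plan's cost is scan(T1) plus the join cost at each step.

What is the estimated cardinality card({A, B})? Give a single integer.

1200

Tables in S: A(60), B(120)
Edges inside S: B-A(d=6)
numerator = 60 * 120 = 7200
denominator = 6 = 6
card(S) = 7200 / 6 = 1200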